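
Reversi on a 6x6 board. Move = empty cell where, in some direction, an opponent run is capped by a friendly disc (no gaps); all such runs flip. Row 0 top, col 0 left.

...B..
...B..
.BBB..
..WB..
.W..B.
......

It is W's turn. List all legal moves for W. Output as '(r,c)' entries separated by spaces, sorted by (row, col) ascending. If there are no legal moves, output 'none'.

Answer: (1,0) (1,2) (1,4) (3,4)

Derivation:
(0,2): no bracket -> illegal
(0,4): no bracket -> illegal
(1,0): flips 1 -> legal
(1,1): no bracket -> illegal
(1,2): flips 1 -> legal
(1,4): flips 1 -> legal
(2,0): no bracket -> illegal
(2,4): no bracket -> illegal
(3,0): no bracket -> illegal
(3,1): no bracket -> illegal
(3,4): flips 1 -> legal
(3,5): no bracket -> illegal
(4,2): no bracket -> illegal
(4,3): no bracket -> illegal
(4,5): no bracket -> illegal
(5,3): no bracket -> illegal
(5,4): no bracket -> illegal
(5,5): no bracket -> illegal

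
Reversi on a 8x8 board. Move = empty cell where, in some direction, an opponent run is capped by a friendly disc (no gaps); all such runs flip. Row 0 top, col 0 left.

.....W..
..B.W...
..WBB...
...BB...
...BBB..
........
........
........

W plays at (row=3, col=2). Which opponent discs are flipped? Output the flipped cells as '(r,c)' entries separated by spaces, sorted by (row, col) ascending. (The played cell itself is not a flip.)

Answer: (2,3)

Derivation:
Dir NW: first cell '.' (not opp) -> no flip
Dir N: first cell 'W' (not opp) -> no flip
Dir NE: opp run (2,3) capped by W -> flip
Dir W: first cell '.' (not opp) -> no flip
Dir E: opp run (3,3) (3,4), next='.' -> no flip
Dir SW: first cell '.' (not opp) -> no flip
Dir S: first cell '.' (not opp) -> no flip
Dir SE: opp run (4,3), next='.' -> no flip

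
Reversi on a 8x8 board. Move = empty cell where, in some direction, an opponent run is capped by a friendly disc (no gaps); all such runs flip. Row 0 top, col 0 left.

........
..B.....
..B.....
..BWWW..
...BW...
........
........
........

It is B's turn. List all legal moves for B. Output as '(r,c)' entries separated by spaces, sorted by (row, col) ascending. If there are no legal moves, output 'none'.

Answer: (2,3) (2,5) (3,6) (4,5) (5,5)

Derivation:
(2,3): flips 1 -> legal
(2,4): no bracket -> illegal
(2,5): flips 1 -> legal
(2,6): no bracket -> illegal
(3,6): flips 3 -> legal
(4,2): no bracket -> illegal
(4,5): flips 1 -> legal
(4,6): no bracket -> illegal
(5,3): no bracket -> illegal
(5,4): no bracket -> illegal
(5,5): flips 2 -> legal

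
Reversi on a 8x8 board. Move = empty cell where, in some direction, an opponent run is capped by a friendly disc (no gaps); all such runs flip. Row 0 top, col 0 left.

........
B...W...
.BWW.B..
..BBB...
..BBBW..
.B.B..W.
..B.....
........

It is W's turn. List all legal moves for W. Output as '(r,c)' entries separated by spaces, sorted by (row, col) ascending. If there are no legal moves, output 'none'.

Answer: (2,0) (3,6) (4,1) (5,2) (5,5) (6,3)

Derivation:
(0,0): no bracket -> illegal
(0,1): no bracket -> illegal
(1,1): no bracket -> illegal
(1,2): no bracket -> illegal
(1,5): no bracket -> illegal
(1,6): no bracket -> illegal
(2,0): flips 1 -> legal
(2,4): no bracket -> illegal
(2,6): no bracket -> illegal
(3,0): no bracket -> illegal
(3,1): no bracket -> illegal
(3,5): no bracket -> illegal
(3,6): flips 1 -> legal
(4,0): no bracket -> illegal
(4,1): flips 4 -> legal
(5,0): no bracket -> illegal
(5,2): flips 2 -> legal
(5,4): no bracket -> illegal
(5,5): flips 2 -> legal
(6,0): no bracket -> illegal
(6,1): no bracket -> illegal
(6,3): flips 3 -> legal
(6,4): no bracket -> illegal
(7,1): no bracket -> illegal
(7,2): no bracket -> illegal
(7,3): no bracket -> illegal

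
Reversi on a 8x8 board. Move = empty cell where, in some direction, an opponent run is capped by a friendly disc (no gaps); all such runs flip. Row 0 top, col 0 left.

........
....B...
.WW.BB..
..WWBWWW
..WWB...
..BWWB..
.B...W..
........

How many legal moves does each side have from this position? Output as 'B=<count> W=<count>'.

Answer: B=12 W=11

Derivation:
-- B to move --
(1,0): no bracket -> illegal
(1,1): flips 2 -> legal
(1,2): flips 3 -> legal
(1,3): no bracket -> illegal
(2,0): no bracket -> illegal
(2,3): no bracket -> illegal
(2,6): flips 1 -> legal
(2,7): no bracket -> illegal
(3,0): no bracket -> illegal
(3,1): flips 2 -> legal
(4,1): flips 2 -> legal
(4,5): flips 1 -> legal
(4,6): flips 1 -> legal
(4,7): flips 1 -> legal
(5,1): flips 2 -> legal
(5,6): no bracket -> illegal
(6,2): flips 1 -> legal
(6,3): no bracket -> illegal
(6,4): flips 1 -> legal
(6,6): no bracket -> illegal
(7,4): no bracket -> illegal
(7,5): flips 1 -> legal
(7,6): no bracket -> illegal
B mobility = 12
-- W to move --
(0,3): flips 2 -> legal
(0,4): flips 4 -> legal
(0,5): no bracket -> illegal
(1,3): flips 1 -> legal
(1,5): flips 2 -> legal
(1,6): flips 2 -> legal
(2,3): no bracket -> illegal
(2,6): no bracket -> illegal
(4,1): no bracket -> illegal
(4,5): flips 2 -> legal
(4,6): no bracket -> illegal
(5,0): no bracket -> illegal
(5,1): flips 1 -> legal
(5,6): flips 1 -> legal
(6,0): no bracket -> illegal
(6,2): flips 1 -> legal
(6,3): no bracket -> illegal
(6,4): no bracket -> illegal
(6,6): flips 2 -> legal
(7,0): flips 2 -> legal
(7,1): no bracket -> illegal
(7,2): no bracket -> illegal
W mobility = 11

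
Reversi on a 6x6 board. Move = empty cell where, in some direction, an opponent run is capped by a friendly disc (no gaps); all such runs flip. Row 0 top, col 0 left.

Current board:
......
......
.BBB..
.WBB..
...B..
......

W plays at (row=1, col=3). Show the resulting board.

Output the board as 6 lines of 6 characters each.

Answer: ......
...W..
.BWB..
.WBB..
...B..
......

Derivation:
Place W at (1,3); scan 8 dirs for brackets.
Dir NW: first cell '.' (not opp) -> no flip
Dir N: first cell '.' (not opp) -> no flip
Dir NE: first cell '.' (not opp) -> no flip
Dir W: first cell '.' (not opp) -> no flip
Dir E: first cell '.' (not opp) -> no flip
Dir SW: opp run (2,2) capped by W -> flip
Dir S: opp run (2,3) (3,3) (4,3), next='.' -> no flip
Dir SE: first cell '.' (not opp) -> no flip
All flips: (2,2)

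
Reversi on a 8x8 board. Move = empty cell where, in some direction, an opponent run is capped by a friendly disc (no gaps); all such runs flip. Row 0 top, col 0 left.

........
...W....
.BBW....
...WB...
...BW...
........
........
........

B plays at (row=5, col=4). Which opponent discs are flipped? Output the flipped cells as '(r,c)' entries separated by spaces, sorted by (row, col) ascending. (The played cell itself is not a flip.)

Answer: (4,4)

Derivation:
Dir NW: first cell 'B' (not opp) -> no flip
Dir N: opp run (4,4) capped by B -> flip
Dir NE: first cell '.' (not opp) -> no flip
Dir W: first cell '.' (not opp) -> no flip
Dir E: first cell '.' (not opp) -> no flip
Dir SW: first cell '.' (not opp) -> no flip
Dir S: first cell '.' (not opp) -> no flip
Dir SE: first cell '.' (not opp) -> no flip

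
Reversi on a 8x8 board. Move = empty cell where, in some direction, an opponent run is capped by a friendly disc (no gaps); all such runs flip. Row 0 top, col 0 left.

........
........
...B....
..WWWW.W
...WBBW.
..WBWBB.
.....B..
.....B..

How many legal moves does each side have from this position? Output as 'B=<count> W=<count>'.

-- B to move --
(2,1): flips 3 -> legal
(2,2): flips 1 -> legal
(2,4): flips 1 -> legal
(2,5): flips 1 -> legal
(2,6): flips 1 -> legal
(2,7): no bracket -> illegal
(3,1): no bracket -> illegal
(3,6): flips 1 -> legal
(4,1): flips 1 -> legal
(4,2): flips 1 -> legal
(4,7): flips 1 -> legal
(5,1): flips 1 -> legal
(5,7): no bracket -> illegal
(6,1): no bracket -> illegal
(6,2): no bracket -> illegal
(6,3): flips 1 -> legal
(6,4): flips 1 -> legal
B mobility = 12
-- W to move --
(1,2): flips 1 -> legal
(1,3): flips 1 -> legal
(1,4): flips 1 -> legal
(2,2): no bracket -> illegal
(2,4): no bracket -> illegal
(3,6): flips 1 -> legal
(4,2): no bracket -> illegal
(4,7): no bracket -> illegal
(5,7): flips 2 -> legal
(6,2): flips 2 -> legal
(6,3): flips 1 -> legal
(6,4): flips 1 -> legal
(6,6): flips 3 -> legal
(6,7): flips 2 -> legal
(7,4): no bracket -> illegal
(7,6): flips 1 -> legal
W mobility = 11

Answer: B=12 W=11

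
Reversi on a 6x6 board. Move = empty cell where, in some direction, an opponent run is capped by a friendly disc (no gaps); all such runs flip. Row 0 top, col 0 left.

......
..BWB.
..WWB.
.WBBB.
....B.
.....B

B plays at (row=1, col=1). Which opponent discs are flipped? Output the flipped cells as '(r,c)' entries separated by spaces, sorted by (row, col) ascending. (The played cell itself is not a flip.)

Answer: (2,2)

Derivation:
Dir NW: first cell '.' (not opp) -> no flip
Dir N: first cell '.' (not opp) -> no flip
Dir NE: first cell '.' (not opp) -> no flip
Dir W: first cell '.' (not opp) -> no flip
Dir E: first cell 'B' (not opp) -> no flip
Dir SW: first cell '.' (not opp) -> no flip
Dir S: first cell '.' (not opp) -> no flip
Dir SE: opp run (2,2) capped by B -> flip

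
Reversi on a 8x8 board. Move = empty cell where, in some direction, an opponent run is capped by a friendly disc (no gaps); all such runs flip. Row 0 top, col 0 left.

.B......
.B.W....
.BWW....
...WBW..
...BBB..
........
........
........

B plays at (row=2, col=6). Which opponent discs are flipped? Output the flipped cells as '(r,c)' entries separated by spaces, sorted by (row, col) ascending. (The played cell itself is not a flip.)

Answer: (3,5)

Derivation:
Dir NW: first cell '.' (not opp) -> no flip
Dir N: first cell '.' (not opp) -> no flip
Dir NE: first cell '.' (not opp) -> no flip
Dir W: first cell '.' (not opp) -> no flip
Dir E: first cell '.' (not opp) -> no flip
Dir SW: opp run (3,5) capped by B -> flip
Dir S: first cell '.' (not opp) -> no flip
Dir SE: first cell '.' (not opp) -> no flip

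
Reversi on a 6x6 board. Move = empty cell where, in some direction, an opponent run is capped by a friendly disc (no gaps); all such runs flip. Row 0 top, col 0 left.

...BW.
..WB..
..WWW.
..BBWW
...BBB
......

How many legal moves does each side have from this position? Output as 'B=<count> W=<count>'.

-- B to move --
(0,1): flips 3 -> legal
(0,2): flips 2 -> legal
(0,5): flips 1 -> legal
(1,1): flips 2 -> legal
(1,4): flips 3 -> legal
(1,5): flips 1 -> legal
(2,1): flips 1 -> legal
(2,5): flips 2 -> legal
(3,1): flips 1 -> legal
B mobility = 9
-- W to move --
(0,2): flips 2 -> legal
(1,4): flips 1 -> legal
(2,1): no bracket -> illegal
(3,1): flips 2 -> legal
(4,1): flips 1 -> legal
(4,2): flips 2 -> legal
(5,2): flips 1 -> legal
(5,3): flips 3 -> legal
(5,4): flips 1 -> legal
(5,5): flips 3 -> legal
W mobility = 9

Answer: B=9 W=9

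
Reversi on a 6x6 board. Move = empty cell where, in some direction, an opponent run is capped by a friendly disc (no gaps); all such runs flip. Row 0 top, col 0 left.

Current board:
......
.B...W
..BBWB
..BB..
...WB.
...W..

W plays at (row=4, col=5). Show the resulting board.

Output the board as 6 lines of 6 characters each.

Answer: ......
.B...W
..BBWB
..BB..
...WWW
...W..

Derivation:
Place W at (4,5); scan 8 dirs for brackets.
Dir NW: first cell '.' (not opp) -> no flip
Dir N: first cell '.' (not opp) -> no flip
Dir NE: edge -> no flip
Dir W: opp run (4,4) capped by W -> flip
Dir E: edge -> no flip
Dir SW: first cell '.' (not opp) -> no flip
Dir S: first cell '.' (not opp) -> no flip
Dir SE: edge -> no flip
All flips: (4,4)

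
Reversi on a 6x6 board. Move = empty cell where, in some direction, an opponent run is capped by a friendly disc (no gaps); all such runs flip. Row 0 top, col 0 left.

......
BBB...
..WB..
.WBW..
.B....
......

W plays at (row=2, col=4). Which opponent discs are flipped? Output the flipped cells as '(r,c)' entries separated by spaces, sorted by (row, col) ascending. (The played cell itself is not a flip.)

Answer: (2,3)

Derivation:
Dir NW: first cell '.' (not opp) -> no flip
Dir N: first cell '.' (not opp) -> no flip
Dir NE: first cell '.' (not opp) -> no flip
Dir W: opp run (2,3) capped by W -> flip
Dir E: first cell '.' (not opp) -> no flip
Dir SW: first cell 'W' (not opp) -> no flip
Dir S: first cell '.' (not opp) -> no flip
Dir SE: first cell '.' (not opp) -> no flip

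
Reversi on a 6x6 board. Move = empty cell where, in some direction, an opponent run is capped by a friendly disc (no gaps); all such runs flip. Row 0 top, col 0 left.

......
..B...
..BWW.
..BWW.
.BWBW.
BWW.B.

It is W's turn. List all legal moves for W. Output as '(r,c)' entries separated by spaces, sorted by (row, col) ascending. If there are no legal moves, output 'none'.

(0,1): flips 1 -> legal
(0,2): flips 3 -> legal
(0,3): no bracket -> illegal
(1,1): flips 1 -> legal
(1,3): no bracket -> illegal
(2,1): flips 1 -> legal
(3,0): flips 1 -> legal
(3,1): flips 2 -> legal
(4,0): flips 1 -> legal
(4,5): no bracket -> illegal
(5,3): flips 1 -> legal
(5,5): no bracket -> illegal

Answer: (0,1) (0,2) (1,1) (2,1) (3,0) (3,1) (4,0) (5,3)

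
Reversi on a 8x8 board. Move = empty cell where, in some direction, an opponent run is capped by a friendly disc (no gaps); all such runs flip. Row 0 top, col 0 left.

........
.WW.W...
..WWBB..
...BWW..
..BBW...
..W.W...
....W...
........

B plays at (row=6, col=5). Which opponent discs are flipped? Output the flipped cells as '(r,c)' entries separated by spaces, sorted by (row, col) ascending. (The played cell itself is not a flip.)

Dir NW: opp run (5,4) capped by B -> flip
Dir N: first cell '.' (not opp) -> no flip
Dir NE: first cell '.' (not opp) -> no flip
Dir W: opp run (6,4), next='.' -> no flip
Dir E: first cell '.' (not opp) -> no flip
Dir SW: first cell '.' (not opp) -> no flip
Dir S: first cell '.' (not opp) -> no flip
Dir SE: first cell '.' (not opp) -> no flip

Answer: (5,4)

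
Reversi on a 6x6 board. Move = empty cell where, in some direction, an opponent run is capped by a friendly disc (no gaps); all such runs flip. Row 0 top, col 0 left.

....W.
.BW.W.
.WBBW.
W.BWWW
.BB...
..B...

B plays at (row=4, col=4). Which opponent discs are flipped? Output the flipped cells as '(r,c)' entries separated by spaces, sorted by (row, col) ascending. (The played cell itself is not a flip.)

Answer: (3,3)

Derivation:
Dir NW: opp run (3,3) capped by B -> flip
Dir N: opp run (3,4) (2,4) (1,4) (0,4), next=edge -> no flip
Dir NE: opp run (3,5), next=edge -> no flip
Dir W: first cell '.' (not opp) -> no flip
Dir E: first cell '.' (not opp) -> no flip
Dir SW: first cell '.' (not opp) -> no flip
Dir S: first cell '.' (not opp) -> no flip
Dir SE: first cell '.' (not opp) -> no flip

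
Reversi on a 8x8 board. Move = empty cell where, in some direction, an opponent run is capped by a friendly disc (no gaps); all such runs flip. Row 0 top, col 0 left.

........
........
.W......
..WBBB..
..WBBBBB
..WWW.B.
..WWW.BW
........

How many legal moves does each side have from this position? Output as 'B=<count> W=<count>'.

-- B to move --
(1,0): flips 2 -> legal
(1,1): no bracket -> illegal
(1,2): no bracket -> illegal
(2,0): no bracket -> illegal
(2,2): no bracket -> illegal
(2,3): no bracket -> illegal
(3,0): no bracket -> illegal
(3,1): flips 1 -> legal
(4,1): flips 1 -> legal
(5,1): flips 1 -> legal
(5,5): no bracket -> illegal
(5,7): no bracket -> illegal
(6,1): flips 1 -> legal
(6,5): flips 1 -> legal
(7,1): flips 2 -> legal
(7,2): flips 2 -> legal
(7,3): flips 2 -> legal
(7,4): flips 2 -> legal
(7,5): no bracket -> illegal
(7,6): no bracket -> illegal
(7,7): no bracket -> illegal
B mobility = 10
-- W to move --
(2,2): no bracket -> illegal
(2,3): flips 5 -> legal
(2,4): flips 3 -> legal
(2,5): flips 2 -> legal
(2,6): flips 2 -> legal
(3,6): flips 4 -> legal
(3,7): no bracket -> illegal
(5,5): no bracket -> illegal
(5,7): no bracket -> illegal
(6,5): flips 1 -> legal
(7,5): no bracket -> illegal
(7,6): no bracket -> illegal
(7,7): no bracket -> illegal
W mobility = 6

Answer: B=10 W=6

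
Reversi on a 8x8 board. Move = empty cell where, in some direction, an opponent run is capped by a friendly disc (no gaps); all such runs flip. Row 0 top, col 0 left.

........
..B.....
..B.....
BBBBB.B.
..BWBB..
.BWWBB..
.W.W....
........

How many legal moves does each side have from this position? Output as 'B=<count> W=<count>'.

Answer: B=6 W=12

Derivation:
-- B to move --
(4,1): no bracket -> illegal
(5,0): no bracket -> illegal
(6,0): no bracket -> illegal
(6,2): flips 2 -> legal
(6,4): flips 1 -> legal
(7,0): flips 3 -> legal
(7,1): flips 1 -> legal
(7,2): flips 1 -> legal
(7,3): flips 3 -> legal
(7,4): no bracket -> illegal
B mobility = 6
-- W to move --
(0,1): no bracket -> illegal
(0,2): flips 4 -> legal
(0,3): no bracket -> illegal
(1,1): no bracket -> illegal
(1,3): no bracket -> illegal
(2,0): flips 2 -> legal
(2,1): flips 1 -> legal
(2,3): flips 1 -> legal
(2,4): no bracket -> illegal
(2,5): flips 1 -> legal
(2,6): no bracket -> illegal
(2,7): flips 3 -> legal
(3,5): flips 1 -> legal
(3,7): no bracket -> illegal
(4,0): no bracket -> illegal
(4,1): flips 2 -> legal
(4,6): flips 2 -> legal
(4,7): no bracket -> illegal
(5,0): flips 1 -> legal
(5,6): flips 2 -> legal
(6,0): no bracket -> illegal
(6,2): no bracket -> illegal
(6,4): no bracket -> illegal
(6,5): flips 1 -> legal
(6,6): no bracket -> illegal
W mobility = 12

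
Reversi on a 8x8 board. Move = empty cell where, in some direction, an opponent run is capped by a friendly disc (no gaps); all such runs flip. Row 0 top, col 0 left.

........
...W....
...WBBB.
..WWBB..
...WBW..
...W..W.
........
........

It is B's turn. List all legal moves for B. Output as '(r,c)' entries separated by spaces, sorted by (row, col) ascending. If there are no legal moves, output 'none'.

(0,2): flips 1 -> legal
(0,3): no bracket -> illegal
(0,4): no bracket -> illegal
(1,2): flips 1 -> legal
(1,4): no bracket -> illegal
(2,1): no bracket -> illegal
(2,2): flips 2 -> legal
(3,1): flips 2 -> legal
(3,6): no bracket -> illegal
(4,1): no bracket -> illegal
(4,2): flips 2 -> legal
(4,6): flips 1 -> legal
(4,7): no bracket -> illegal
(5,2): flips 1 -> legal
(5,4): no bracket -> illegal
(5,5): flips 1 -> legal
(5,7): no bracket -> illegal
(6,2): flips 1 -> legal
(6,3): no bracket -> illegal
(6,4): no bracket -> illegal
(6,5): no bracket -> illegal
(6,6): no bracket -> illegal
(6,7): flips 2 -> legal

Answer: (0,2) (1,2) (2,2) (3,1) (4,2) (4,6) (5,2) (5,5) (6,2) (6,7)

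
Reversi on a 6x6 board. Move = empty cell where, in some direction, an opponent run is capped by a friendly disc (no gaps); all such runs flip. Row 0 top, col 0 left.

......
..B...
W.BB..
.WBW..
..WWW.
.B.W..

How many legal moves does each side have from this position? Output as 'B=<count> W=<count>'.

-- B to move --
(1,0): no bracket -> illegal
(1,1): no bracket -> illegal
(2,1): no bracket -> illegal
(2,4): flips 2 -> legal
(3,0): flips 1 -> legal
(3,4): flips 1 -> legal
(3,5): no bracket -> illegal
(4,0): flips 1 -> legal
(4,1): no bracket -> illegal
(4,5): no bracket -> illegal
(5,2): flips 1 -> legal
(5,4): flips 1 -> legal
(5,5): flips 2 -> legal
B mobility = 7
-- W to move --
(0,1): no bracket -> illegal
(0,2): flips 3 -> legal
(0,3): no bracket -> illegal
(1,1): flips 1 -> legal
(1,3): flips 2 -> legal
(1,4): no bracket -> illegal
(2,1): flips 1 -> legal
(2,4): no bracket -> illegal
(3,4): no bracket -> illegal
(4,0): no bracket -> illegal
(4,1): no bracket -> illegal
(5,0): no bracket -> illegal
(5,2): no bracket -> illegal
W mobility = 4

Answer: B=7 W=4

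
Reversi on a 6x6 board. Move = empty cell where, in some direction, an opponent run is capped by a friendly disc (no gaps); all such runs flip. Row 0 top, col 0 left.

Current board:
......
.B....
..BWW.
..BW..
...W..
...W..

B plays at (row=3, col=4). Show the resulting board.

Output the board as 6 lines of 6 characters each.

Place B at (3,4); scan 8 dirs for brackets.
Dir NW: opp run (2,3), next='.' -> no flip
Dir N: opp run (2,4), next='.' -> no flip
Dir NE: first cell '.' (not opp) -> no flip
Dir W: opp run (3,3) capped by B -> flip
Dir E: first cell '.' (not opp) -> no flip
Dir SW: opp run (4,3), next='.' -> no flip
Dir S: first cell '.' (not opp) -> no flip
Dir SE: first cell '.' (not opp) -> no flip
All flips: (3,3)

Answer: ......
.B....
..BWW.
..BBB.
...W..
...W..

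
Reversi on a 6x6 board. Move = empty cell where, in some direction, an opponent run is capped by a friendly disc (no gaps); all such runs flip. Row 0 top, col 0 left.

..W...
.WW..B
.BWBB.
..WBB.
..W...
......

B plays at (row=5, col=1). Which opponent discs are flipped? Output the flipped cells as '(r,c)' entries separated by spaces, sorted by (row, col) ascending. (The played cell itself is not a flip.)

Answer: (4,2)

Derivation:
Dir NW: first cell '.' (not opp) -> no flip
Dir N: first cell '.' (not opp) -> no flip
Dir NE: opp run (4,2) capped by B -> flip
Dir W: first cell '.' (not opp) -> no flip
Dir E: first cell '.' (not opp) -> no flip
Dir SW: edge -> no flip
Dir S: edge -> no flip
Dir SE: edge -> no flip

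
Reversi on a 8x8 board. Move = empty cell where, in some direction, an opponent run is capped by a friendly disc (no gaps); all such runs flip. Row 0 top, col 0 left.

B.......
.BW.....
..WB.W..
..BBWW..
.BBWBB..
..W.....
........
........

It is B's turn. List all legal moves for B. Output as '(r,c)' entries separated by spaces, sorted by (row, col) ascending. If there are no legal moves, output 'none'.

Answer: (0,1) (0,2) (1,3) (1,5) (2,1) (2,4) (2,6) (3,6) (5,3) (5,4) (6,2) (6,3)

Derivation:
(0,1): flips 1 -> legal
(0,2): flips 2 -> legal
(0,3): no bracket -> illegal
(1,3): flips 1 -> legal
(1,4): no bracket -> illegal
(1,5): flips 2 -> legal
(1,6): no bracket -> illegal
(2,1): flips 1 -> legal
(2,4): flips 1 -> legal
(2,6): flips 1 -> legal
(3,1): no bracket -> illegal
(3,6): flips 2 -> legal
(4,6): no bracket -> illegal
(5,1): no bracket -> illegal
(5,3): flips 1 -> legal
(5,4): flips 1 -> legal
(6,1): no bracket -> illegal
(6,2): flips 1 -> legal
(6,3): flips 1 -> legal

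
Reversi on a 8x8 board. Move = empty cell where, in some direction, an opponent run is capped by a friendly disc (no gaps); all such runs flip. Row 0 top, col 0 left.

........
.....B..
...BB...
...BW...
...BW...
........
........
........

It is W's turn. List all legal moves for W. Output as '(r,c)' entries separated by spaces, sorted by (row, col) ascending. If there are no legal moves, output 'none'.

Answer: (1,2) (1,4) (2,2) (3,2) (4,2) (5,2)

Derivation:
(0,4): no bracket -> illegal
(0,5): no bracket -> illegal
(0,6): no bracket -> illegal
(1,2): flips 1 -> legal
(1,3): no bracket -> illegal
(1,4): flips 1 -> legal
(1,6): no bracket -> illegal
(2,2): flips 1 -> legal
(2,5): no bracket -> illegal
(2,6): no bracket -> illegal
(3,2): flips 1 -> legal
(3,5): no bracket -> illegal
(4,2): flips 1 -> legal
(5,2): flips 1 -> legal
(5,3): no bracket -> illegal
(5,4): no bracket -> illegal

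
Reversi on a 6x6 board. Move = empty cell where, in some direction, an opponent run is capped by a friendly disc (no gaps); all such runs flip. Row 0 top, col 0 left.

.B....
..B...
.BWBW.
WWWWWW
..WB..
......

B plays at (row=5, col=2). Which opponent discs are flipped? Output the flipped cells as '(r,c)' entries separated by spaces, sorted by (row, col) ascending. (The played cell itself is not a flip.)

Dir NW: first cell '.' (not opp) -> no flip
Dir N: opp run (4,2) (3,2) (2,2) capped by B -> flip
Dir NE: first cell 'B' (not opp) -> no flip
Dir W: first cell '.' (not opp) -> no flip
Dir E: first cell '.' (not opp) -> no flip
Dir SW: edge -> no flip
Dir S: edge -> no flip
Dir SE: edge -> no flip

Answer: (2,2) (3,2) (4,2)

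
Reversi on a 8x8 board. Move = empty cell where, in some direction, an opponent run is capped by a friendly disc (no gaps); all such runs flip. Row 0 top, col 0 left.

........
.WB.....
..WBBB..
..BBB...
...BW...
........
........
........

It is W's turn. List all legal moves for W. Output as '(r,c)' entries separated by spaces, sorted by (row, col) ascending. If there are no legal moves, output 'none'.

Answer: (0,2) (1,3) (1,4) (2,6) (4,2)

Derivation:
(0,1): no bracket -> illegal
(0,2): flips 1 -> legal
(0,3): no bracket -> illegal
(1,3): flips 1 -> legal
(1,4): flips 2 -> legal
(1,5): no bracket -> illegal
(1,6): no bracket -> illegal
(2,1): no bracket -> illegal
(2,6): flips 3 -> legal
(3,1): no bracket -> illegal
(3,5): no bracket -> illegal
(3,6): no bracket -> illegal
(4,1): no bracket -> illegal
(4,2): flips 2 -> legal
(4,5): no bracket -> illegal
(5,2): no bracket -> illegal
(5,3): no bracket -> illegal
(5,4): no bracket -> illegal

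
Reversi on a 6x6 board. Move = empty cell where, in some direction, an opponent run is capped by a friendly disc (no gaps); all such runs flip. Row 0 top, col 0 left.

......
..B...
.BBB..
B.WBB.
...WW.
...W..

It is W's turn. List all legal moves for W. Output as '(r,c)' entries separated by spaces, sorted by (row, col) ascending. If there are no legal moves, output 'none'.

(0,1): no bracket -> illegal
(0,2): flips 2 -> legal
(0,3): no bracket -> illegal
(1,0): flips 1 -> legal
(1,1): flips 2 -> legal
(1,3): flips 2 -> legal
(1,4): flips 1 -> legal
(2,0): no bracket -> illegal
(2,4): flips 1 -> legal
(2,5): flips 1 -> legal
(3,1): no bracket -> illegal
(3,5): flips 2 -> legal
(4,0): no bracket -> illegal
(4,1): no bracket -> illegal
(4,2): no bracket -> illegal
(4,5): no bracket -> illegal

Answer: (0,2) (1,0) (1,1) (1,3) (1,4) (2,4) (2,5) (3,5)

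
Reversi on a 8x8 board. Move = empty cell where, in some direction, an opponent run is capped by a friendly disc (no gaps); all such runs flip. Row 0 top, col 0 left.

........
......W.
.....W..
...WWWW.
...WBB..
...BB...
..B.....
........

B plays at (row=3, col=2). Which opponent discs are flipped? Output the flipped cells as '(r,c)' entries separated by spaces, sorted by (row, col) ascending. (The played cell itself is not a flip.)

Answer: (4,3)

Derivation:
Dir NW: first cell '.' (not opp) -> no flip
Dir N: first cell '.' (not opp) -> no flip
Dir NE: first cell '.' (not opp) -> no flip
Dir W: first cell '.' (not opp) -> no flip
Dir E: opp run (3,3) (3,4) (3,5) (3,6), next='.' -> no flip
Dir SW: first cell '.' (not opp) -> no flip
Dir S: first cell '.' (not opp) -> no flip
Dir SE: opp run (4,3) capped by B -> flip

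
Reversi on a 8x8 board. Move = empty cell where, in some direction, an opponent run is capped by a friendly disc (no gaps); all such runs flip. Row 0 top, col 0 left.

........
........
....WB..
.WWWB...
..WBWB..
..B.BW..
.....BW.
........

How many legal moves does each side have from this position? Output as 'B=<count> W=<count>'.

-- B to move --
(1,3): no bracket -> illegal
(1,4): flips 1 -> legal
(1,5): no bracket -> illegal
(2,0): no bracket -> illegal
(2,1): flips 1 -> legal
(2,2): flips 2 -> legal
(2,3): flips 2 -> legal
(3,0): flips 3 -> legal
(3,5): no bracket -> illegal
(4,0): no bracket -> illegal
(4,1): flips 1 -> legal
(4,6): no bracket -> illegal
(5,1): no bracket -> illegal
(5,3): no bracket -> illegal
(5,6): flips 1 -> legal
(5,7): no bracket -> illegal
(6,4): no bracket -> illegal
(6,7): flips 1 -> legal
(7,5): no bracket -> illegal
(7,6): no bracket -> illegal
(7,7): no bracket -> illegal
B mobility = 8
-- W to move --
(1,4): no bracket -> illegal
(1,5): no bracket -> illegal
(1,6): no bracket -> illegal
(2,3): no bracket -> illegal
(2,6): flips 1 -> legal
(3,5): flips 2 -> legal
(3,6): no bracket -> illegal
(4,1): no bracket -> illegal
(4,6): flips 1 -> legal
(5,1): no bracket -> illegal
(5,3): flips 2 -> legal
(5,6): no bracket -> illegal
(6,1): no bracket -> illegal
(6,2): flips 1 -> legal
(6,3): no bracket -> illegal
(6,4): flips 2 -> legal
(7,4): no bracket -> illegal
(7,5): flips 1 -> legal
(7,6): flips 3 -> legal
W mobility = 8

Answer: B=8 W=8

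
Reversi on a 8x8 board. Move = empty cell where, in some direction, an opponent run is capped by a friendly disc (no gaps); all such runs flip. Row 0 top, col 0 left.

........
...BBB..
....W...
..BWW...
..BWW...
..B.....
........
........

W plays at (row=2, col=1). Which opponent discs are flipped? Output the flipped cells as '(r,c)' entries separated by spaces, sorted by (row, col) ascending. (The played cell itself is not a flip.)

Dir NW: first cell '.' (not opp) -> no flip
Dir N: first cell '.' (not opp) -> no flip
Dir NE: first cell '.' (not opp) -> no flip
Dir W: first cell '.' (not opp) -> no flip
Dir E: first cell '.' (not opp) -> no flip
Dir SW: first cell '.' (not opp) -> no flip
Dir S: first cell '.' (not opp) -> no flip
Dir SE: opp run (3,2) capped by W -> flip

Answer: (3,2)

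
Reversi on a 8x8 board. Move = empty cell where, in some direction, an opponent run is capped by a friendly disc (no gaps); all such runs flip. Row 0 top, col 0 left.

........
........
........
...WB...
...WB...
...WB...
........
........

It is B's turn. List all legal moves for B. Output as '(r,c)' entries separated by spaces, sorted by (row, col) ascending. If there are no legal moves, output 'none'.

Answer: (2,2) (3,2) (4,2) (5,2) (6,2)

Derivation:
(2,2): flips 1 -> legal
(2,3): no bracket -> illegal
(2,4): no bracket -> illegal
(3,2): flips 2 -> legal
(4,2): flips 1 -> legal
(5,2): flips 2 -> legal
(6,2): flips 1 -> legal
(6,3): no bracket -> illegal
(6,4): no bracket -> illegal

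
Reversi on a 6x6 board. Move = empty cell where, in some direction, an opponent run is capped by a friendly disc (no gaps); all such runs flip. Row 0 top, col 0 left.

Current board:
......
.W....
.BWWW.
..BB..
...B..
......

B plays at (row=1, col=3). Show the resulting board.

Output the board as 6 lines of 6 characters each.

Answer: ......
.W.B..
.BWBW.
..BB..
...B..
......

Derivation:
Place B at (1,3); scan 8 dirs for brackets.
Dir NW: first cell '.' (not opp) -> no flip
Dir N: first cell '.' (not opp) -> no flip
Dir NE: first cell '.' (not opp) -> no flip
Dir W: first cell '.' (not opp) -> no flip
Dir E: first cell '.' (not opp) -> no flip
Dir SW: opp run (2,2), next='.' -> no flip
Dir S: opp run (2,3) capped by B -> flip
Dir SE: opp run (2,4), next='.' -> no flip
All flips: (2,3)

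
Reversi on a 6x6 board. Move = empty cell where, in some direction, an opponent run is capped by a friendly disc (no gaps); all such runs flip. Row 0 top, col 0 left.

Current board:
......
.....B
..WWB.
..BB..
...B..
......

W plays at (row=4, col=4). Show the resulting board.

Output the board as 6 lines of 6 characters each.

Place W at (4,4); scan 8 dirs for brackets.
Dir NW: opp run (3,3) capped by W -> flip
Dir N: first cell '.' (not opp) -> no flip
Dir NE: first cell '.' (not opp) -> no flip
Dir W: opp run (4,3), next='.' -> no flip
Dir E: first cell '.' (not opp) -> no flip
Dir SW: first cell '.' (not opp) -> no flip
Dir S: first cell '.' (not opp) -> no flip
Dir SE: first cell '.' (not opp) -> no flip
All flips: (3,3)

Answer: ......
.....B
..WWB.
..BW..
...BW.
......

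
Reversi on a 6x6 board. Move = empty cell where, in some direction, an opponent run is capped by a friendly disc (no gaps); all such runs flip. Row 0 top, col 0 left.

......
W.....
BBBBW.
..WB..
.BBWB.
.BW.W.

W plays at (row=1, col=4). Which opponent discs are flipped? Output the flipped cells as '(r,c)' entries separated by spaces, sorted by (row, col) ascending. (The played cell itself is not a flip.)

Answer: (2,3)

Derivation:
Dir NW: first cell '.' (not opp) -> no flip
Dir N: first cell '.' (not opp) -> no flip
Dir NE: first cell '.' (not opp) -> no flip
Dir W: first cell '.' (not opp) -> no flip
Dir E: first cell '.' (not opp) -> no flip
Dir SW: opp run (2,3) capped by W -> flip
Dir S: first cell 'W' (not opp) -> no flip
Dir SE: first cell '.' (not opp) -> no flip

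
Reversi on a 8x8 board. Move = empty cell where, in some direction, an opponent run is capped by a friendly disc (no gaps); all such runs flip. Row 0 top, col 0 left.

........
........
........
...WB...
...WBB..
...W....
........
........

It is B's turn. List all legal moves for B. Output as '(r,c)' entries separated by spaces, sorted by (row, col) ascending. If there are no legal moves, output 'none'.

(2,2): flips 1 -> legal
(2,3): no bracket -> illegal
(2,4): no bracket -> illegal
(3,2): flips 1 -> legal
(4,2): flips 1 -> legal
(5,2): flips 1 -> legal
(5,4): no bracket -> illegal
(6,2): flips 1 -> legal
(6,3): no bracket -> illegal
(6,4): no bracket -> illegal

Answer: (2,2) (3,2) (4,2) (5,2) (6,2)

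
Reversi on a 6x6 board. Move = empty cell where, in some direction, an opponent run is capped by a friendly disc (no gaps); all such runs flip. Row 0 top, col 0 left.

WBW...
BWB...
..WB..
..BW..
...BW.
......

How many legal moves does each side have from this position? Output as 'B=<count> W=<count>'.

Answer: B=4 W=6

Derivation:
-- B to move --
(0,3): flips 1 -> legal
(1,3): no bracket -> illegal
(2,0): no bracket -> illegal
(2,1): flips 2 -> legal
(2,4): no bracket -> illegal
(3,1): no bracket -> illegal
(3,4): flips 1 -> legal
(3,5): no bracket -> illegal
(4,2): no bracket -> illegal
(4,5): flips 1 -> legal
(5,3): no bracket -> illegal
(5,4): no bracket -> illegal
(5,5): no bracket -> illegal
B mobility = 4
-- W to move --
(0,3): no bracket -> illegal
(1,3): flips 2 -> legal
(1,4): no bracket -> illegal
(2,0): flips 1 -> legal
(2,1): no bracket -> illegal
(2,4): flips 1 -> legal
(3,1): flips 1 -> legal
(3,4): no bracket -> illegal
(4,1): no bracket -> illegal
(4,2): flips 2 -> legal
(5,2): no bracket -> illegal
(5,3): flips 1 -> legal
(5,4): no bracket -> illegal
W mobility = 6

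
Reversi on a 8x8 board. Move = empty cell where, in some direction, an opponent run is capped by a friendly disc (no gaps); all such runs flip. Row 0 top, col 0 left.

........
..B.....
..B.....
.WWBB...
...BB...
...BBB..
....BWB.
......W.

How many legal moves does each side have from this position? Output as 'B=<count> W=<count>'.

-- B to move --
(2,0): no bracket -> illegal
(2,1): flips 1 -> legal
(2,3): no bracket -> illegal
(3,0): flips 2 -> legal
(4,0): flips 1 -> legal
(4,1): no bracket -> illegal
(4,2): flips 1 -> legal
(5,6): no bracket -> illegal
(6,7): no bracket -> illegal
(7,4): no bracket -> illegal
(7,5): flips 1 -> legal
(7,7): no bracket -> illegal
B mobility = 5
-- W to move --
(0,1): no bracket -> illegal
(0,2): flips 2 -> legal
(0,3): no bracket -> illegal
(1,1): no bracket -> illegal
(1,3): flips 1 -> legal
(2,1): no bracket -> illegal
(2,3): no bracket -> illegal
(2,4): no bracket -> illegal
(2,5): no bracket -> illegal
(3,5): flips 2 -> legal
(4,2): no bracket -> illegal
(4,5): flips 1 -> legal
(4,6): no bracket -> illegal
(5,2): no bracket -> illegal
(5,6): flips 1 -> legal
(5,7): no bracket -> illegal
(6,2): no bracket -> illegal
(6,3): flips 1 -> legal
(6,7): flips 1 -> legal
(7,3): no bracket -> illegal
(7,4): no bracket -> illegal
(7,5): no bracket -> illegal
(7,7): no bracket -> illegal
W mobility = 7

Answer: B=5 W=7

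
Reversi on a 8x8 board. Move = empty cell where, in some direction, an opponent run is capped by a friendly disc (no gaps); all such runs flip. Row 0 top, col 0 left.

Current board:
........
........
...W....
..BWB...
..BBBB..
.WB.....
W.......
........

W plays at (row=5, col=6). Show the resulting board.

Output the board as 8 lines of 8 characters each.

Answer: ........
........
...W....
..BWW...
..BBBW..
.WB...W.
W.......
........

Derivation:
Place W at (5,6); scan 8 dirs for brackets.
Dir NW: opp run (4,5) (3,4) capped by W -> flip
Dir N: first cell '.' (not opp) -> no flip
Dir NE: first cell '.' (not opp) -> no flip
Dir W: first cell '.' (not opp) -> no flip
Dir E: first cell '.' (not opp) -> no flip
Dir SW: first cell '.' (not opp) -> no flip
Dir S: first cell '.' (not opp) -> no flip
Dir SE: first cell '.' (not opp) -> no flip
All flips: (3,4) (4,5)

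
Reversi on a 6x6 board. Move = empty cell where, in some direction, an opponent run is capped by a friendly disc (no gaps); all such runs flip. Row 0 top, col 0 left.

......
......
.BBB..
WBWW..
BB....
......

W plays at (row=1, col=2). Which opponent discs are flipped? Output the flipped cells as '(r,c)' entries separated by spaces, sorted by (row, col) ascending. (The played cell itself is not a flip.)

Dir NW: first cell '.' (not opp) -> no flip
Dir N: first cell '.' (not opp) -> no flip
Dir NE: first cell '.' (not opp) -> no flip
Dir W: first cell '.' (not opp) -> no flip
Dir E: first cell '.' (not opp) -> no flip
Dir SW: opp run (2,1) capped by W -> flip
Dir S: opp run (2,2) capped by W -> flip
Dir SE: opp run (2,3), next='.' -> no flip

Answer: (2,1) (2,2)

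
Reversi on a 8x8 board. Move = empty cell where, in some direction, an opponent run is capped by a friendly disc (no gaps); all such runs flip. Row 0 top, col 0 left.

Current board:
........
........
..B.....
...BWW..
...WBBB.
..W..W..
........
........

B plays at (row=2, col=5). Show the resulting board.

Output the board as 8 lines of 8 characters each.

Answer: ........
........
..B..B..
...BWB..
...WBBB.
..W..W..
........
........

Derivation:
Place B at (2,5); scan 8 dirs for brackets.
Dir NW: first cell '.' (not opp) -> no flip
Dir N: first cell '.' (not opp) -> no flip
Dir NE: first cell '.' (not opp) -> no flip
Dir W: first cell '.' (not opp) -> no flip
Dir E: first cell '.' (not opp) -> no flip
Dir SW: opp run (3,4) (4,3) (5,2), next='.' -> no flip
Dir S: opp run (3,5) capped by B -> flip
Dir SE: first cell '.' (not opp) -> no flip
All flips: (3,5)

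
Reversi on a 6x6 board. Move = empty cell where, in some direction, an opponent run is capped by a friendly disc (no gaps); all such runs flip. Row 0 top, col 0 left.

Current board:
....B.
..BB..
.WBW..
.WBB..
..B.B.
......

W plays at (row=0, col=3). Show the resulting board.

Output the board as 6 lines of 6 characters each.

Place W at (0,3); scan 8 dirs for brackets.
Dir NW: edge -> no flip
Dir N: edge -> no flip
Dir NE: edge -> no flip
Dir W: first cell '.' (not opp) -> no flip
Dir E: opp run (0,4), next='.' -> no flip
Dir SW: opp run (1,2) capped by W -> flip
Dir S: opp run (1,3) capped by W -> flip
Dir SE: first cell '.' (not opp) -> no flip
All flips: (1,2) (1,3)

Answer: ...WB.
..WW..
.WBW..
.WBB..
..B.B.
......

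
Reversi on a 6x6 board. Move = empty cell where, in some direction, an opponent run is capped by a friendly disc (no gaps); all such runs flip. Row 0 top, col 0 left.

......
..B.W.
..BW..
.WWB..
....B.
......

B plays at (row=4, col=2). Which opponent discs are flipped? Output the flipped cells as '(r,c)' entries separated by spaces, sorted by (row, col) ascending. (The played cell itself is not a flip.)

Answer: (3,2)

Derivation:
Dir NW: opp run (3,1), next='.' -> no flip
Dir N: opp run (3,2) capped by B -> flip
Dir NE: first cell 'B' (not opp) -> no flip
Dir W: first cell '.' (not opp) -> no flip
Dir E: first cell '.' (not opp) -> no flip
Dir SW: first cell '.' (not opp) -> no flip
Dir S: first cell '.' (not opp) -> no flip
Dir SE: first cell '.' (not opp) -> no flip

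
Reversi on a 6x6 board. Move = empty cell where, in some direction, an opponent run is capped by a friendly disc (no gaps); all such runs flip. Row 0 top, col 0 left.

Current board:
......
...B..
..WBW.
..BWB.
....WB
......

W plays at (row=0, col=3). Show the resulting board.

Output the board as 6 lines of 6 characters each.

Place W at (0,3); scan 8 dirs for brackets.
Dir NW: edge -> no flip
Dir N: edge -> no flip
Dir NE: edge -> no flip
Dir W: first cell '.' (not opp) -> no flip
Dir E: first cell '.' (not opp) -> no flip
Dir SW: first cell '.' (not opp) -> no flip
Dir S: opp run (1,3) (2,3) capped by W -> flip
Dir SE: first cell '.' (not opp) -> no flip
All flips: (1,3) (2,3)

Answer: ...W..
...W..
..WWW.
..BWB.
....WB
......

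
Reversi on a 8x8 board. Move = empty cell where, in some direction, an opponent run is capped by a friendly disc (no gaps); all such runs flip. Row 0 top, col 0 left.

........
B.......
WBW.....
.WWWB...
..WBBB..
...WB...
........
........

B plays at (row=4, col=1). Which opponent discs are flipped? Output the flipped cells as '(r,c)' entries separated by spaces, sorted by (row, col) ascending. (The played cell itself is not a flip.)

Answer: (3,1) (4,2)

Derivation:
Dir NW: first cell '.' (not opp) -> no flip
Dir N: opp run (3,1) capped by B -> flip
Dir NE: opp run (3,2), next='.' -> no flip
Dir W: first cell '.' (not opp) -> no flip
Dir E: opp run (4,2) capped by B -> flip
Dir SW: first cell '.' (not opp) -> no flip
Dir S: first cell '.' (not opp) -> no flip
Dir SE: first cell '.' (not opp) -> no flip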